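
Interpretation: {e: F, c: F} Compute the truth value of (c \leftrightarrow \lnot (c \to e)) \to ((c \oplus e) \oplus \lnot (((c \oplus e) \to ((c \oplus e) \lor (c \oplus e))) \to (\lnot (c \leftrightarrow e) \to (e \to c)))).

c \to e = F \to F = T
\lnot (c \to e) = \lnot T = F
c \leftrightarrow \lnot (c \to e) = F \leftrightarrow F = T
c \oplus e = F \oplus F = F
c \oplus e = F \oplus F = F
c \oplus e = F \oplus F = F
c \oplus e = F \oplus F = F
(c \oplus e) \lor (c \oplus e) = F \lor F = F
(c \oplus e) \to ((c \oplus e) \lor (c \oplus e)) = F \to F = T
c \leftrightarrow e = F \leftrightarrow F = T
\lnot (c \leftrightarrow e) = \lnot T = F
e \to c = F \to F = T
\lnot (c \leftrightarrow e) \to (e \to c) = F \to T = T
((c \oplus e) \to ((c \oplus e) \lor (c \oplus e))) \to (\lnot (c \leftrightarrow e) \to (e \to c)) = T \to T = T
\lnot (((c \oplus e) \to ((c \oplus e) \lor (c \oplus e))) \to (\lnot (c \leftrightarrow e) \to (e \to c))) = \lnot T = F
(c \oplus e) \oplus \lnot (((c \oplus e) \to ((c \oplus e) \lor (c \oplus e))) \to (\lnot (c \leftrightarrow e) \to (e \to c))) = F \oplus F = F
(c \leftrightarrow \lnot (c \to e)) \to ((c \oplus e) \oplus \lnot (((c \oplus e) \to ((c \oplus e) \lor (c \oplus e))) \to (\lnot (c \leftrightarrow e) \to (e \to c)))) = T \to F = F

F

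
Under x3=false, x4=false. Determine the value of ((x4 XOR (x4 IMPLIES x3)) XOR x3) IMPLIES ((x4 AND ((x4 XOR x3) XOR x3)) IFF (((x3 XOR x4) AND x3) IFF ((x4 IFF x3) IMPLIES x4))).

x4 IMPLIES x3 = false IMPLIES false = true
x4 XOR (x4 IMPLIES x3) = false XOR true = true
(x4 XOR (x4 IMPLIES x3)) XOR x3 = true XOR false = true
x4 XOR x3 = false XOR false = false
(x4 XOR x3) XOR x3 = false XOR false = false
x4 AND ((x4 XOR x3) XOR x3) = false AND false = false
x3 XOR x4 = false XOR false = false
(x3 XOR x4) AND x3 = false AND false = false
x4 IFF x3 = false IFF false = true
(x4 IFF x3) IMPLIES x4 = true IMPLIES false = false
((x3 XOR x4) AND x3) IFF ((x4 IFF x3) IMPLIES x4) = false IFF false = true
(x4 AND ((x4 XOR x3) XOR x3)) IFF (((x3 XOR x4) AND x3) IFF ((x4 IFF x3) IMPLIES x4)) = false IFF true = false
((x4 XOR (x4 IMPLIES x3)) XOR x3) IMPLIES ((x4 AND ((x4 XOR x3) XOR x3)) IFF (((x3 XOR x4) AND x3) IFF ((x4 IFF x3) IMPLIES x4))) = true IMPLIES false = false

false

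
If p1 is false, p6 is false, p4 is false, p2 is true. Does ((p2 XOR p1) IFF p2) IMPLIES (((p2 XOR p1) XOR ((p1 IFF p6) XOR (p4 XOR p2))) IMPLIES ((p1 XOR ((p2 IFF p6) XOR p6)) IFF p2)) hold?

False

Substituting p1=False, p6=False, p4=False, p2=True:
p2 XOR p1 = True XOR False = True
(p2 XOR p1) IFF p2 = True IFF True = True
p2 XOR p1 = True XOR False = True
p1 IFF p6 = False IFF False = True
p4 XOR p2 = False XOR True = True
(p1 IFF p6) XOR (p4 XOR p2) = True XOR True = False
(p2 XOR p1) XOR ((p1 IFF p6) XOR (p4 XOR p2)) = True XOR False = True
p2 IFF p6 = True IFF False = False
(p2 IFF p6) XOR p6 = False XOR False = False
p1 XOR ((p2 IFF p6) XOR p6) = False XOR False = False
(p1 XOR ((p2 IFF p6) XOR p6)) IFF p2 = False IFF True = False
((p2 XOR p1) XOR ((p1 IFF p6) XOR (p4 XOR p2))) IMPLIES ((p1 XOR ((p2 IFF p6) XOR p6)) IFF p2) = True IMPLIES False = False
((p2 XOR p1) IFF p2) IMPLIES (((p2 XOR p1) XOR ((p1 IFF p6) XOR (p4 XOR p2))) IMPLIES ((p1 XOR ((p2 IFF p6) XOR p6)) IFF p2)) = True IMPLIES False = False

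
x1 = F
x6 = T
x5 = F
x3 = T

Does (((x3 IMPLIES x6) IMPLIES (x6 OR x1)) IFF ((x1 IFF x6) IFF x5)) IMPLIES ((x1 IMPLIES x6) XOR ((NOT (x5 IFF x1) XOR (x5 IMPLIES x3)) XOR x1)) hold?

x3 IMPLIES x6 = T IMPLIES T = T
x6 OR x1 = T OR F = T
(x3 IMPLIES x6) IMPLIES (x6 OR x1) = T IMPLIES T = T
x1 IFF x6 = F IFF T = F
(x1 IFF x6) IFF x5 = F IFF F = T
((x3 IMPLIES x6) IMPLIES (x6 OR x1)) IFF ((x1 IFF x6) IFF x5) = T IFF T = T
x1 IMPLIES x6 = F IMPLIES T = T
x5 IFF x1 = F IFF F = T
NOT (x5 IFF x1) = NOT T = F
x5 IMPLIES x3 = F IMPLIES T = T
NOT (x5 IFF x1) XOR (x5 IMPLIES x3) = F XOR T = T
(NOT (x5 IFF x1) XOR (x5 IMPLIES x3)) XOR x1 = T XOR F = T
(x1 IMPLIES x6) XOR ((NOT (x5 IFF x1) XOR (x5 IMPLIES x3)) XOR x1) = T XOR T = F
(((x3 IMPLIES x6) IMPLIES (x6 OR x1)) IFF ((x1 IFF x6) IFF x5)) IMPLIES ((x1 IMPLIES x6) XOR ((NOT (x5 IFF x1) XOR (x5 IMPLIES x3)) XOR x1)) = T IMPLIES F = F

F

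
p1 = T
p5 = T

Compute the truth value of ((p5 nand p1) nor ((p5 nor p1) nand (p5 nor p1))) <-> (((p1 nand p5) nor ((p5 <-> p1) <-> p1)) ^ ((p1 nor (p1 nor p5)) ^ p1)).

p5 nand p1 = T nand T = F
p5 nor p1 = T nor T = F
p5 nor p1 = T nor T = F
(p5 nor p1) nand (p5 nor p1) = F nand F = T
(p5 nand p1) nor ((p5 nor p1) nand (p5 nor p1)) = F nor T = F
p1 nand p5 = T nand T = F
p5 <-> p1 = T <-> T = T
(p5 <-> p1) <-> p1 = T <-> T = T
(p1 nand p5) nor ((p5 <-> p1) <-> p1) = F nor T = F
p1 nor p5 = T nor T = F
p1 nor (p1 nor p5) = T nor F = F
(p1 nor (p1 nor p5)) ^ p1 = F ^ T = T
((p1 nand p5) nor ((p5 <-> p1) <-> p1)) ^ ((p1 nor (p1 nor p5)) ^ p1) = F ^ T = T
((p5 nand p1) nor ((p5 nor p1) nand (p5 nor p1))) <-> (((p1 nand p5) nor ((p5 <-> p1) <-> p1)) ^ ((p1 nor (p1 nor p5)) ^ p1)) = F <-> T = F

F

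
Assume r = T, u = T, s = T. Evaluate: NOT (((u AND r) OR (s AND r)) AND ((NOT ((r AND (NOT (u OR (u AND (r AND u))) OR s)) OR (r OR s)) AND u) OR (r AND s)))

u AND r = T AND T = T
s AND r = T AND T = T
(u AND r) OR (s AND r) = T OR T = T
r AND u = T AND T = T
u AND (r AND u) = T AND T = T
u OR (u AND (r AND u)) = T OR T = T
NOT (u OR (u AND (r AND u))) = NOT T = F
NOT (u OR (u AND (r AND u))) OR s = F OR T = T
r AND (NOT (u OR (u AND (r AND u))) OR s) = T AND T = T
r OR s = T OR T = T
(r AND (NOT (u OR (u AND (r AND u))) OR s)) OR (r OR s) = T OR T = T
NOT ((r AND (NOT (u OR (u AND (r AND u))) OR s)) OR (r OR s)) = NOT T = F
NOT ((r AND (NOT (u OR (u AND (r AND u))) OR s)) OR (r OR s)) AND u = F AND T = F
r AND s = T AND T = T
(NOT ((r AND (NOT (u OR (u AND (r AND u))) OR s)) OR (r OR s)) AND u) OR (r AND s) = F OR T = T
((u AND r) OR (s AND r)) AND ((NOT ((r AND (NOT (u OR (u AND (r AND u))) OR s)) OR (r OR s)) AND u) OR (r AND s)) = T AND T = T
NOT (((u AND r) OR (s AND r)) AND ((NOT ((r AND (NOT (u OR (u AND (r AND u))) OR s)) OR (r OR s)) AND u) OR (r AND s))) = NOT T = F

F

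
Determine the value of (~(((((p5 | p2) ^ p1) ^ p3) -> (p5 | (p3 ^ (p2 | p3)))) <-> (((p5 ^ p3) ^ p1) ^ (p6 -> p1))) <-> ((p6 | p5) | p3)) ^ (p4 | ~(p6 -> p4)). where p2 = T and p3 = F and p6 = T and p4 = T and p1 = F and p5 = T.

T

p5 | p2 = T | T = T
(p5 | p2) ^ p1 = T ^ F = T
((p5 | p2) ^ p1) ^ p3 = T ^ F = T
p2 | p3 = T | F = T
p3 ^ (p2 | p3) = F ^ T = T
p5 | (p3 ^ (p2 | p3)) = T | T = T
(((p5 | p2) ^ p1) ^ p3) -> (p5 | (p3 ^ (p2 | p3))) = T -> T = T
p5 ^ p3 = T ^ F = T
(p5 ^ p3) ^ p1 = T ^ F = T
p6 -> p1 = T -> F = F
((p5 ^ p3) ^ p1) ^ (p6 -> p1) = T ^ F = T
((((p5 | p2) ^ p1) ^ p3) -> (p5 | (p3 ^ (p2 | p3)))) <-> (((p5 ^ p3) ^ p1) ^ (p6 -> p1)) = T <-> T = T
~(((((p5 | p2) ^ p1) ^ p3) -> (p5 | (p3 ^ (p2 | p3)))) <-> (((p5 ^ p3) ^ p1) ^ (p6 -> p1))) = ~T = F
p6 | p5 = T | T = T
(p6 | p5) | p3 = T | F = T
~(((((p5 | p2) ^ p1) ^ p3) -> (p5 | (p3 ^ (p2 | p3)))) <-> (((p5 ^ p3) ^ p1) ^ (p6 -> p1))) <-> ((p6 | p5) | p3) = F <-> T = F
p6 -> p4 = T -> T = T
~(p6 -> p4) = ~T = F
p4 | ~(p6 -> p4) = T | F = T
(~(((((p5 | p2) ^ p1) ^ p3) -> (p5 | (p3 ^ (p2 | p3)))) <-> (((p5 ^ p3) ^ p1) ^ (p6 -> p1))) <-> ((p6 | p5) | p3)) ^ (p4 | ~(p6 -> p4)) = F ^ T = T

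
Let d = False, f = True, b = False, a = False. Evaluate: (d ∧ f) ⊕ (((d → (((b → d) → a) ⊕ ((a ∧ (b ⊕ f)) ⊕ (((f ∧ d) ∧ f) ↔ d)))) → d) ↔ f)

d ∧ f = False ∧ True = False
b → d = False → False = True
(b → d) → a = True → False = False
b ⊕ f = False ⊕ True = True
a ∧ (b ⊕ f) = False ∧ True = False
f ∧ d = True ∧ False = False
(f ∧ d) ∧ f = False ∧ True = False
((f ∧ d) ∧ f) ↔ d = False ↔ False = True
(a ∧ (b ⊕ f)) ⊕ (((f ∧ d) ∧ f) ↔ d) = False ⊕ True = True
((b → d) → a) ⊕ ((a ∧ (b ⊕ f)) ⊕ (((f ∧ d) ∧ f) ↔ d)) = False ⊕ True = True
d → (((b → d) → a) ⊕ ((a ∧ (b ⊕ f)) ⊕ (((f ∧ d) ∧ f) ↔ d))) = False → True = True
(d → (((b → d) → a) ⊕ ((a ∧ (b ⊕ f)) ⊕ (((f ∧ d) ∧ f) ↔ d)))) → d = True → False = False
((d → (((b → d) → a) ⊕ ((a ∧ (b ⊕ f)) ⊕ (((f ∧ d) ∧ f) ↔ d)))) → d) ↔ f = False ↔ True = False
(d ∧ f) ⊕ (((d → (((b → d) → a) ⊕ ((a ∧ (b ⊕ f)) ⊕ (((f ∧ d) ∧ f) ↔ d)))) → d) ↔ f) = False ⊕ False = False

False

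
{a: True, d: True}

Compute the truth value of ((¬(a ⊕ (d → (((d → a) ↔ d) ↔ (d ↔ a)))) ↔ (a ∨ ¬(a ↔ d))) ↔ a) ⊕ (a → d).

d → a = True → True = True
(d → a) ↔ d = True ↔ True = True
d ↔ a = True ↔ True = True
((d → a) ↔ d) ↔ (d ↔ a) = True ↔ True = True
d → (((d → a) ↔ d) ↔ (d ↔ a)) = True → True = True
a ⊕ (d → (((d → a) ↔ d) ↔ (d ↔ a))) = True ⊕ True = False
¬(a ⊕ (d → (((d → a) ↔ d) ↔ (d ↔ a)))) = ¬False = True
a ↔ d = True ↔ True = True
¬(a ↔ d) = ¬True = False
a ∨ ¬(a ↔ d) = True ∨ False = True
¬(a ⊕ (d → (((d → a) ↔ d) ↔ (d ↔ a)))) ↔ (a ∨ ¬(a ↔ d)) = True ↔ True = True
(¬(a ⊕ (d → (((d → a) ↔ d) ↔ (d ↔ a)))) ↔ (a ∨ ¬(a ↔ d))) ↔ a = True ↔ True = True
a → d = True → True = True
((¬(a ⊕ (d → (((d → a) ↔ d) ↔ (d ↔ a)))) ↔ (a ∨ ¬(a ↔ d))) ↔ a) ⊕ (a → d) = True ⊕ True = False

False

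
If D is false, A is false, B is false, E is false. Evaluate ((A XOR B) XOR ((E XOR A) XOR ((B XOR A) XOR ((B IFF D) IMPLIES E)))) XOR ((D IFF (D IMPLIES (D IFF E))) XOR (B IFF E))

True

Substituting D=False, A=False, B=False, E=False:
A XOR B = False XOR False = False
E XOR A = False XOR False = False
B XOR A = False XOR False = False
B IFF D = False IFF False = True
(B IFF D) IMPLIES E = True IMPLIES False = False
(B XOR A) XOR ((B IFF D) IMPLIES E) = False XOR False = False
(E XOR A) XOR ((B XOR A) XOR ((B IFF D) IMPLIES E)) = False XOR False = False
(A XOR B) XOR ((E XOR A) XOR ((B XOR A) XOR ((B IFF D) IMPLIES E))) = False XOR False = False
D IFF E = False IFF False = True
D IMPLIES (D IFF E) = False IMPLIES True = True
D IFF (D IMPLIES (D IFF E)) = False IFF True = False
B IFF E = False IFF False = True
(D IFF (D IMPLIES (D IFF E))) XOR (B IFF E) = False XOR True = True
((A XOR B) XOR ((E XOR A) XOR ((B XOR A) XOR ((B IFF D) IMPLIES E)))) XOR ((D IFF (D IMPLIES (D IFF E))) XOR (B IFF E)) = False XOR True = True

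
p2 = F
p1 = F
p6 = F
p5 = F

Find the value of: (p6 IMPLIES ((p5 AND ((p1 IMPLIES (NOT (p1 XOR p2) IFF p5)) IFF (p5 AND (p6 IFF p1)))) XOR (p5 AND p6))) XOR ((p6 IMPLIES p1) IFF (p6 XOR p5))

p1 XOR p2 = F XOR F = F
NOT (p1 XOR p2) = NOT F = T
NOT (p1 XOR p2) IFF p5 = T IFF F = F
p1 IMPLIES (NOT (p1 XOR p2) IFF p5) = F IMPLIES F = T
p6 IFF p1 = F IFF F = T
p5 AND (p6 IFF p1) = F AND T = F
(p1 IMPLIES (NOT (p1 XOR p2) IFF p5)) IFF (p5 AND (p6 IFF p1)) = T IFF F = F
p5 AND ((p1 IMPLIES (NOT (p1 XOR p2) IFF p5)) IFF (p5 AND (p6 IFF p1))) = F AND F = F
p5 AND p6 = F AND F = F
(p5 AND ((p1 IMPLIES (NOT (p1 XOR p2) IFF p5)) IFF (p5 AND (p6 IFF p1)))) XOR (p5 AND p6) = F XOR F = F
p6 IMPLIES ((p5 AND ((p1 IMPLIES (NOT (p1 XOR p2) IFF p5)) IFF (p5 AND (p6 IFF p1)))) XOR (p5 AND p6)) = F IMPLIES F = T
p6 IMPLIES p1 = F IMPLIES F = T
p6 XOR p5 = F XOR F = F
(p6 IMPLIES p1) IFF (p6 XOR p5) = T IFF F = F
(p6 IMPLIES ((p5 AND ((p1 IMPLIES (NOT (p1 XOR p2) IFF p5)) IFF (p5 AND (p6 IFF p1)))) XOR (p5 AND p6))) XOR ((p6 IMPLIES p1) IFF (p6 XOR p5)) = T XOR F = T

T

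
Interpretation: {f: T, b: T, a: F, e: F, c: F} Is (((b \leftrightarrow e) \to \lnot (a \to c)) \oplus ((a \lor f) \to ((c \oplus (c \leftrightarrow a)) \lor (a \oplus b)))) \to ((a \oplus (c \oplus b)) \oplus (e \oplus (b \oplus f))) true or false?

T

Substituting f=T, b=T, a=F, e=F, c=F:
b \leftrightarrow e = T \leftrightarrow F = F
a \to c = F \to F = T
\lnot (a \to c) = \lnot T = F
(b \leftrightarrow e) \to \lnot (a \to c) = F \to F = T
a \lor f = F \lor T = T
c \leftrightarrow a = F \leftrightarrow F = T
c \oplus (c \leftrightarrow a) = F \oplus T = T
a \oplus b = F \oplus T = T
(c \oplus (c \leftrightarrow a)) \lor (a \oplus b) = T \lor T = T
(a \lor f) \to ((c \oplus (c \leftrightarrow a)) \lor (a \oplus b)) = T \to T = T
((b \leftrightarrow e) \to \lnot (a \to c)) \oplus ((a \lor f) \to ((c \oplus (c \leftrightarrow a)) \lor (a \oplus b))) = T \oplus T = F
c \oplus b = F \oplus T = T
a \oplus (c \oplus b) = F \oplus T = T
b \oplus f = T \oplus T = F
e \oplus (b \oplus f) = F \oplus F = F
(a \oplus (c \oplus b)) \oplus (e \oplus (b \oplus f)) = T \oplus F = T
(((b \leftrightarrow e) \to \lnot (a \to c)) \oplus ((a \lor f) \to ((c \oplus (c \leftrightarrow a)) \lor (a \oplus b)))) \to ((a \oplus (c \oplus b)) \oplus (e \oplus (b \oplus f))) = F \to T = T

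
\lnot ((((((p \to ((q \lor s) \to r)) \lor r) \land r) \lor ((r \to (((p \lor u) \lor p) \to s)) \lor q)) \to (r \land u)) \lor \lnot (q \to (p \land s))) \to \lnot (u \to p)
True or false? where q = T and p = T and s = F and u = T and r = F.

q \lor s = T \lor F = T
(q \lor s) \to r = T \to F = F
p \to ((q \lor s) \to r) = T \to F = F
(p \to ((q \lor s) \to r)) \lor r = F \lor F = F
((p \to ((q \lor s) \to r)) \lor r) \land r = F \land F = F
p \lor u = T \lor T = T
(p \lor u) \lor p = T \lor T = T
((p \lor u) \lor p) \to s = T \to F = F
r \to (((p \lor u) \lor p) \to s) = F \to F = T
(r \to (((p \lor u) \lor p) \to s)) \lor q = T \lor T = T
(((p \to ((q \lor s) \to r)) \lor r) \land r) \lor ((r \to (((p \lor u) \lor p) \to s)) \lor q) = F \lor T = T
r \land u = F \land T = F
((((p \to ((q \lor s) \to r)) \lor r) \land r) \lor ((r \to (((p \lor u) \lor p) \to s)) \lor q)) \to (r \land u) = T \to F = F
p \land s = T \land F = F
q \to (p \land s) = T \to F = F
\lnot (q \to (p \land s)) = \lnot F = T
(((((p \to ((q \lor s) \to r)) \lor r) \land r) \lor ((r \to (((p \lor u) \lor p) \to s)) \lor q)) \to (r \land u)) \lor \lnot (q \to (p \land s)) = F \lor T = T
\lnot ((((((p \to ((q \lor s) \to r)) \lor r) \land r) \lor ((r \to (((p \lor u) \lor p) \to s)) \lor q)) \to (r \land u)) \lor \lnot (q \to (p \land s))) = \lnot T = F
u \to p = T \to T = T
\lnot (u \to p) = \lnot T = F
\lnot ((((((p \to ((q \lor s) \to r)) \lor r) \land r) \lor ((r \to (((p \lor u) \lor p) \to s)) \lor q)) \to (r \land u)) \lor \lnot (q \to (p \land s))) \to \lnot (u \to p) = F \to F = T

T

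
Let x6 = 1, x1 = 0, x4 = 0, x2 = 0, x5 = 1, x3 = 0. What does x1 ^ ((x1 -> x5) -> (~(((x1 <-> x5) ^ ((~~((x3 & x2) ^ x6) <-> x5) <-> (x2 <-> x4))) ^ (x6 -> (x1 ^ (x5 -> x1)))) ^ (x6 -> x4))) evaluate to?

Substituting x6=1, x1=0, x4=0, x2=0, x5=1, x3=0:
x1 -> x5 = 0 -> 1 = 1
x1 <-> x5 = 0 <-> 1 = 0
x3 & x2 = 0 & 0 = 0
(x3 & x2) ^ x6 = 0 ^ 1 = 1
~((x3 & x2) ^ x6) = ~1 = 0
~~((x3 & x2) ^ x6) = ~0 = 1
~~((x3 & x2) ^ x6) <-> x5 = 1 <-> 1 = 1
x2 <-> x4 = 0 <-> 0 = 1
(~~((x3 & x2) ^ x6) <-> x5) <-> (x2 <-> x4) = 1 <-> 1 = 1
(x1 <-> x5) ^ ((~~((x3 & x2) ^ x6) <-> x5) <-> (x2 <-> x4)) = 0 ^ 1 = 1
x5 -> x1 = 1 -> 0 = 0
x1 ^ (x5 -> x1) = 0 ^ 0 = 0
x6 -> (x1 ^ (x5 -> x1)) = 1 -> 0 = 0
((x1 <-> x5) ^ ((~~((x3 & x2) ^ x6) <-> x5) <-> (x2 <-> x4))) ^ (x6 -> (x1 ^ (x5 -> x1))) = 1 ^ 0 = 1
~(((x1 <-> x5) ^ ((~~((x3 & x2) ^ x6) <-> x5) <-> (x2 <-> x4))) ^ (x6 -> (x1 ^ (x5 -> x1)))) = ~1 = 0
x6 -> x4 = 1 -> 0 = 0
~(((x1 <-> x5) ^ ((~~((x3 & x2) ^ x6) <-> x5) <-> (x2 <-> x4))) ^ (x6 -> (x1 ^ (x5 -> x1)))) ^ (x6 -> x4) = 0 ^ 0 = 0
(x1 -> x5) -> (~(((x1 <-> x5) ^ ((~~((x3 & x2) ^ x6) <-> x5) <-> (x2 <-> x4))) ^ (x6 -> (x1 ^ (x5 -> x1)))) ^ (x6 -> x4)) = 1 -> 0 = 0
x1 ^ ((x1 -> x5) -> (~(((x1 <-> x5) ^ ((~~((x3 & x2) ^ x6) <-> x5) <-> (x2 <-> x4))) ^ (x6 -> (x1 ^ (x5 -> x1)))) ^ (x6 -> x4))) = 0 ^ 0 = 0

0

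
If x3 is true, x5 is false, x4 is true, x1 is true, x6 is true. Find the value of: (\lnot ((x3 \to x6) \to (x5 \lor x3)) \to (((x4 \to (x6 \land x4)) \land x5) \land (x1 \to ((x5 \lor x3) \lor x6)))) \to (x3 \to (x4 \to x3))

\text{True}

x3 \to x6 = \text{True} \to \text{True} = \text{True}
x5 \lor x3 = \text{False} \lor \text{True} = \text{True}
(x3 \to x6) \to (x5 \lor x3) = \text{True} \to \text{True} = \text{True}
\lnot ((x3 \to x6) \to (x5 \lor x3)) = \lnot \text{True} = \text{False}
x6 \land x4 = \text{True} \land \text{True} = \text{True}
x4 \to (x6 \land x4) = \text{True} \to \text{True} = \text{True}
(x4 \to (x6 \land x4)) \land x5 = \text{True} \land \text{False} = \text{False}
x5 \lor x3 = \text{False} \lor \text{True} = \text{True}
(x5 \lor x3) \lor x6 = \text{True} \lor \text{True} = \text{True}
x1 \to ((x5 \lor x3) \lor x6) = \text{True} \to \text{True} = \text{True}
((x4 \to (x6 \land x4)) \land x5) \land (x1 \to ((x5 \lor x3) \lor x6)) = \text{False} \land \text{True} = \text{False}
\lnot ((x3 \to x6) \to (x5 \lor x3)) \to (((x4 \to (x6 \land x4)) \land x5) \land (x1 \to ((x5 \lor x3) \lor x6))) = \text{False} \to \text{False} = \text{True}
x4 \to x3 = \text{True} \to \text{True} = \text{True}
x3 \to (x4 \to x3) = \text{True} \to \text{True} = \text{True}
(\lnot ((x3 \to x6) \to (x5 \lor x3)) \to (((x4 \to (x6 \land x4)) \land x5) \land (x1 \to ((x5 \lor x3) \lor x6)))) \to (x3 \to (x4 \to x3)) = \text{True} \to \text{True} = \text{True}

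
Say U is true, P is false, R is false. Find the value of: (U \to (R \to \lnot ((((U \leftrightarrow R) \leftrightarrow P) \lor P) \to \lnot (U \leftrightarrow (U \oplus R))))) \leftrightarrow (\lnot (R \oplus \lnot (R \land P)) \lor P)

\text{False}

U \leftrightarrow R = \text{True} \leftrightarrow \text{False} = \text{False}
(U \leftrightarrow R) \leftrightarrow P = \text{False} \leftrightarrow \text{False} = \text{True}
((U \leftrightarrow R) \leftrightarrow P) \lor P = \text{True} \lor \text{False} = \text{True}
U \oplus R = \text{True} \oplus \text{False} = \text{True}
U \leftrightarrow (U \oplus R) = \text{True} \leftrightarrow \text{True} = \text{True}
\lnot (U \leftrightarrow (U \oplus R)) = \lnot \text{True} = \text{False}
(((U \leftrightarrow R) \leftrightarrow P) \lor P) \to \lnot (U \leftrightarrow (U \oplus R)) = \text{True} \to \text{False} = \text{False}
\lnot ((((U \leftrightarrow R) \leftrightarrow P) \lor P) \to \lnot (U \leftrightarrow (U \oplus R))) = \lnot \text{False} = \text{True}
R \to \lnot ((((U \leftrightarrow R) \leftrightarrow P) \lor P) \to \lnot (U \leftrightarrow (U \oplus R))) = \text{False} \to \text{True} = \text{True}
U \to (R \to \lnot ((((U \leftrightarrow R) \leftrightarrow P) \lor P) \to \lnot (U \leftrightarrow (U \oplus R)))) = \text{True} \to \text{True} = \text{True}
R \land P = \text{False} \land \text{False} = \text{False}
\lnot (R \land P) = \lnot \text{False} = \text{True}
R \oplus \lnot (R \land P) = \text{False} \oplus \text{True} = \text{True}
\lnot (R \oplus \lnot (R \land P)) = \lnot \text{True} = \text{False}
\lnot (R \oplus \lnot (R \land P)) \lor P = \text{False} \lor \text{False} = \text{False}
(U \to (R \to \lnot ((((U \leftrightarrow R) \leftrightarrow P) \lor P) \to \lnot (U \leftrightarrow (U \oplus R))))) \leftrightarrow (\lnot (R \oplus \lnot (R \land P)) \lor P) = \text{True} \leftrightarrow \text{False} = \text{False}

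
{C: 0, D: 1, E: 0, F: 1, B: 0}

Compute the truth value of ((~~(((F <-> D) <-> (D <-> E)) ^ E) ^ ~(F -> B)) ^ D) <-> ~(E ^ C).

F <-> D = 1 <-> 1 = 1
D <-> E = 1 <-> 0 = 0
(F <-> D) <-> (D <-> E) = 1 <-> 0 = 0
((F <-> D) <-> (D <-> E)) ^ E = 0 ^ 0 = 0
~(((F <-> D) <-> (D <-> E)) ^ E) = ~0 = 1
~~(((F <-> D) <-> (D <-> E)) ^ E) = ~1 = 0
F -> B = 1 -> 0 = 0
~(F -> B) = ~0 = 1
~~(((F <-> D) <-> (D <-> E)) ^ E) ^ ~(F -> B) = 0 ^ 1 = 1
(~~(((F <-> D) <-> (D <-> E)) ^ E) ^ ~(F -> B)) ^ D = 1 ^ 1 = 0
E ^ C = 0 ^ 0 = 0
~(E ^ C) = ~0 = 1
((~~(((F <-> D) <-> (D <-> E)) ^ E) ^ ~(F -> B)) ^ D) <-> ~(E ^ C) = 0 <-> 1 = 0

0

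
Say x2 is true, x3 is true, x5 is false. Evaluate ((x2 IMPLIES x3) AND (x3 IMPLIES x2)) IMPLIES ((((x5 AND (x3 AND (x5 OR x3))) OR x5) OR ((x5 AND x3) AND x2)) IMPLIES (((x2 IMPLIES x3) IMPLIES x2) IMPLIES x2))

x2 IMPLIES x3 = true IMPLIES true = true
x3 IMPLIES x2 = true IMPLIES true = true
(x2 IMPLIES x3) AND (x3 IMPLIES x2) = true AND true = true
x5 OR x3 = false OR true = true
x3 AND (x5 OR x3) = true AND true = true
x5 AND (x3 AND (x5 OR x3)) = false AND true = false
(x5 AND (x3 AND (x5 OR x3))) OR x5 = false OR false = false
x5 AND x3 = false AND true = false
(x5 AND x3) AND x2 = false AND true = false
((x5 AND (x3 AND (x5 OR x3))) OR x5) OR ((x5 AND x3) AND x2) = false OR false = false
x2 IMPLIES x3 = true IMPLIES true = true
(x2 IMPLIES x3) IMPLIES x2 = true IMPLIES true = true
((x2 IMPLIES x3) IMPLIES x2) IMPLIES x2 = true IMPLIES true = true
(((x5 AND (x3 AND (x5 OR x3))) OR x5) OR ((x5 AND x3) AND x2)) IMPLIES (((x2 IMPLIES x3) IMPLIES x2) IMPLIES x2) = false IMPLIES true = true
((x2 IMPLIES x3) AND (x3 IMPLIES x2)) IMPLIES ((((x5 AND (x3 AND (x5 OR x3))) OR x5) OR ((x5 AND x3) AND x2)) IMPLIES (((x2 IMPLIES x3) IMPLIES x2) IMPLIES x2)) = true IMPLIES true = true

true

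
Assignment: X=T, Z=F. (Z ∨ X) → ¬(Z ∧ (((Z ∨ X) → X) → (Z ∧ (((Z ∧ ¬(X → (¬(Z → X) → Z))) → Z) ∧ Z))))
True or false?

T

Substituting X=T, Z=F:
Z ∨ X = F ∨ T = T
Z ∨ X = F ∨ T = T
(Z ∨ X) → X = T → T = T
Z → X = F → T = T
¬(Z → X) = ¬T = F
¬(Z → X) → Z = F → F = T
X → (¬(Z → X) → Z) = T → T = T
¬(X → (¬(Z → X) → Z)) = ¬T = F
Z ∧ ¬(X → (¬(Z → X) → Z)) = F ∧ F = F
(Z ∧ ¬(X → (¬(Z → X) → Z))) → Z = F → F = T
((Z ∧ ¬(X → (¬(Z → X) → Z))) → Z) ∧ Z = T ∧ F = F
Z ∧ (((Z ∧ ¬(X → (¬(Z → X) → Z))) → Z) ∧ Z) = F ∧ F = F
((Z ∨ X) → X) → (Z ∧ (((Z ∧ ¬(X → (¬(Z → X) → Z))) → Z) ∧ Z)) = T → F = F
Z ∧ (((Z ∨ X) → X) → (Z ∧ (((Z ∧ ¬(X → (¬(Z → X) → Z))) → Z) ∧ Z))) = F ∧ F = F
¬(Z ∧ (((Z ∨ X) → X) → (Z ∧ (((Z ∧ ¬(X → (¬(Z → X) → Z))) → Z) ∧ Z)))) = ¬F = T
(Z ∨ X) → ¬(Z ∧ (((Z ∨ X) → X) → (Z ∧ (((Z ∧ ¬(X → (¬(Z → X) → Z))) → Z) ∧ Z)))) = T → T = T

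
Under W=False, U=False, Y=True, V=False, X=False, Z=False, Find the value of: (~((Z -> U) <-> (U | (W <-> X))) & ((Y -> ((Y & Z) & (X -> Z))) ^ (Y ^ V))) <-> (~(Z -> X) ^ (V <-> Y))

Z -> U = False -> False = True
W <-> X = False <-> False = True
U | (W <-> X) = False | True = True
(Z -> U) <-> (U | (W <-> X)) = True <-> True = True
~((Z -> U) <-> (U | (W <-> X))) = ~True = False
Y & Z = True & False = False
X -> Z = False -> False = True
(Y & Z) & (X -> Z) = False & True = False
Y -> ((Y & Z) & (X -> Z)) = True -> False = False
Y ^ V = True ^ False = True
(Y -> ((Y & Z) & (X -> Z))) ^ (Y ^ V) = False ^ True = True
~((Z -> U) <-> (U | (W <-> X))) & ((Y -> ((Y & Z) & (X -> Z))) ^ (Y ^ V)) = False & True = False
Z -> X = False -> False = True
~(Z -> X) = ~True = False
V <-> Y = False <-> True = False
~(Z -> X) ^ (V <-> Y) = False ^ False = False
(~((Z -> U) <-> (U | (W <-> X))) & ((Y -> ((Y & Z) & (X -> Z))) ^ (Y ^ V))) <-> (~(Z -> X) ^ (V <-> Y)) = False <-> False = True

True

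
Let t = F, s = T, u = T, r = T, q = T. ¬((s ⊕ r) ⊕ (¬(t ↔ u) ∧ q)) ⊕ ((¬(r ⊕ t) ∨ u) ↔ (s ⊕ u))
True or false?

F

s ⊕ r = T ⊕ T = F
t ↔ u = F ↔ T = F
¬(t ↔ u) = ¬F = T
¬(t ↔ u) ∧ q = T ∧ T = T
(s ⊕ r) ⊕ (¬(t ↔ u) ∧ q) = F ⊕ T = T
¬((s ⊕ r) ⊕ (¬(t ↔ u) ∧ q)) = ¬T = F
r ⊕ t = T ⊕ F = T
¬(r ⊕ t) = ¬T = F
¬(r ⊕ t) ∨ u = F ∨ T = T
s ⊕ u = T ⊕ T = F
(¬(r ⊕ t) ∨ u) ↔ (s ⊕ u) = T ↔ F = F
¬((s ⊕ r) ⊕ (¬(t ↔ u) ∧ q)) ⊕ ((¬(r ⊕ t) ∨ u) ↔ (s ⊕ u)) = F ⊕ F = F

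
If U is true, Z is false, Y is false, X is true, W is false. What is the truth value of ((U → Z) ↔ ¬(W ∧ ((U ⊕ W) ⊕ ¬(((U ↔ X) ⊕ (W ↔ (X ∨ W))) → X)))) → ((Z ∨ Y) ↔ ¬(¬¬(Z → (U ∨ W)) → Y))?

T

Substituting U=T, Z=F, Y=F, X=T, W=F:
U → Z = T → F = F
U ⊕ W = T ⊕ F = T
U ↔ X = T ↔ T = T
X ∨ W = T ∨ F = T
W ↔ (X ∨ W) = F ↔ T = F
(U ↔ X) ⊕ (W ↔ (X ∨ W)) = T ⊕ F = T
((U ↔ X) ⊕ (W ↔ (X ∨ W))) → X = T → T = T
¬(((U ↔ X) ⊕ (W ↔ (X ∨ W))) → X) = ¬T = F
(U ⊕ W) ⊕ ¬(((U ↔ X) ⊕ (W ↔ (X ∨ W))) → X) = T ⊕ F = T
W ∧ ((U ⊕ W) ⊕ ¬(((U ↔ X) ⊕ (W ↔ (X ∨ W))) → X)) = F ∧ T = F
¬(W ∧ ((U ⊕ W) ⊕ ¬(((U ↔ X) ⊕ (W ↔ (X ∨ W))) → X))) = ¬F = T
(U → Z) ↔ ¬(W ∧ ((U ⊕ W) ⊕ ¬(((U ↔ X) ⊕ (W ↔ (X ∨ W))) → X))) = F ↔ T = F
Z ∨ Y = F ∨ F = F
U ∨ W = T ∨ F = T
Z → (U ∨ W) = F → T = T
¬(Z → (U ∨ W)) = ¬T = F
¬¬(Z → (U ∨ W)) = ¬F = T
¬¬(Z → (U ∨ W)) → Y = T → F = F
¬(¬¬(Z → (U ∨ W)) → Y) = ¬F = T
(Z ∨ Y) ↔ ¬(¬¬(Z → (U ∨ W)) → Y) = F ↔ T = F
((U → Z) ↔ ¬(W ∧ ((U ⊕ W) ⊕ ¬(((U ↔ X) ⊕ (W ↔ (X ∨ W))) → X)))) → ((Z ∨ Y) ↔ ¬(¬¬(Z → (U ∨ W)) → Y)) = F → F = T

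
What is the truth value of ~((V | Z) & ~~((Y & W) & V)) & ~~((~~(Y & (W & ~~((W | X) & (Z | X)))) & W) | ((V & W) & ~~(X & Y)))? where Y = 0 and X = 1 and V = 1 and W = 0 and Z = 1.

0

Substituting Y=0, X=1, V=1, W=0, Z=1:
V | Z = 1 | 1 = 1
Y & W = 0 & 0 = 0
(Y & W) & V = 0 & 1 = 0
~((Y & W) & V) = ~0 = 1
~~((Y & W) & V) = ~1 = 0
(V | Z) & ~~((Y & W) & V) = 1 & 0 = 0
~((V | Z) & ~~((Y & W) & V)) = ~0 = 1
W | X = 0 | 1 = 1
Z | X = 1 | 1 = 1
(W | X) & (Z | X) = 1 & 1 = 1
~((W | X) & (Z | X)) = ~1 = 0
~~((W | X) & (Z | X)) = ~0 = 1
W & ~~((W | X) & (Z | X)) = 0 & 1 = 0
Y & (W & ~~((W | X) & (Z | X))) = 0 & 0 = 0
~(Y & (W & ~~((W | X) & (Z | X)))) = ~0 = 1
~~(Y & (W & ~~((W | X) & (Z | X)))) = ~1 = 0
~~(Y & (W & ~~((W | X) & (Z | X)))) & W = 0 & 0 = 0
V & W = 1 & 0 = 0
X & Y = 1 & 0 = 0
~(X & Y) = ~0 = 1
~~(X & Y) = ~1 = 0
(V & W) & ~~(X & Y) = 0 & 0 = 0
(~~(Y & (W & ~~((W | X) & (Z | X)))) & W) | ((V & W) & ~~(X & Y)) = 0 | 0 = 0
~((~~(Y & (W & ~~((W | X) & (Z | X)))) & W) | ((V & W) & ~~(X & Y))) = ~0 = 1
~~((~~(Y & (W & ~~((W | X) & (Z | X)))) & W) | ((V & W) & ~~(X & Y))) = ~1 = 0
~((V | Z) & ~~((Y & W) & V)) & ~~((~~(Y & (W & ~~((W | X) & (Z | X)))) & W) | ((V & W) & ~~(X & Y))) = 1 & 0 = 0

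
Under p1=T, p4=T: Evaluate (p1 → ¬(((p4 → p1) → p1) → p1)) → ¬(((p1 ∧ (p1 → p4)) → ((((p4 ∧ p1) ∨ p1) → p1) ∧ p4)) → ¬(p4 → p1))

T

p4 → p1 = T → T = T
(p4 → p1) → p1 = T → T = T
((p4 → p1) → p1) → p1 = T → T = T
¬(((p4 → p1) → p1) → p1) = ¬T = F
p1 → ¬(((p4 → p1) → p1) → p1) = T → F = F
p1 → p4 = T → T = T
p1 ∧ (p1 → p4) = T ∧ T = T
p4 ∧ p1 = T ∧ T = T
(p4 ∧ p1) ∨ p1 = T ∨ T = T
((p4 ∧ p1) ∨ p1) → p1 = T → T = T
(((p4 ∧ p1) ∨ p1) → p1) ∧ p4 = T ∧ T = T
(p1 ∧ (p1 → p4)) → ((((p4 ∧ p1) ∨ p1) → p1) ∧ p4) = T → T = T
p4 → p1 = T → T = T
¬(p4 → p1) = ¬T = F
((p1 ∧ (p1 → p4)) → ((((p4 ∧ p1) ∨ p1) → p1) ∧ p4)) → ¬(p4 → p1) = T → F = F
¬(((p1 ∧ (p1 → p4)) → ((((p4 ∧ p1) ∨ p1) → p1) ∧ p4)) → ¬(p4 → p1)) = ¬F = T
(p1 → ¬(((p4 → p1) → p1) → p1)) → ¬(((p1 ∧ (p1 → p4)) → ((((p4 ∧ p1) ∨ p1) → p1) ∧ p4)) → ¬(p4 → p1)) = F → T = T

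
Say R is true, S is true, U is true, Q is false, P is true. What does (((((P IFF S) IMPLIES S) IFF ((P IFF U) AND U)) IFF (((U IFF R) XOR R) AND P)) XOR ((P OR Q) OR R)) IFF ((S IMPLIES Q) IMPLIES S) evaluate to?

True

P IFF S = True IFF True = True
(P IFF S) IMPLIES S = True IMPLIES True = True
P IFF U = True IFF True = True
(P IFF U) AND U = True AND True = True
((P IFF S) IMPLIES S) IFF ((P IFF U) AND U) = True IFF True = True
U IFF R = True IFF True = True
(U IFF R) XOR R = True XOR True = False
((U IFF R) XOR R) AND P = False AND True = False
(((P IFF S) IMPLIES S) IFF ((P IFF U) AND U)) IFF (((U IFF R) XOR R) AND P) = True IFF False = False
P OR Q = True OR False = True
(P OR Q) OR R = True OR True = True
((((P IFF S) IMPLIES S) IFF ((P IFF U) AND U)) IFF (((U IFF R) XOR R) AND P)) XOR ((P OR Q) OR R) = False XOR True = True
S IMPLIES Q = True IMPLIES False = False
(S IMPLIES Q) IMPLIES S = False IMPLIES True = True
(((((P IFF S) IMPLIES S) IFF ((P IFF U) AND U)) IFF (((U IFF R) XOR R) AND P)) XOR ((P OR Q) OR R)) IFF ((S IMPLIES Q) IMPLIES S) = True IFF True = True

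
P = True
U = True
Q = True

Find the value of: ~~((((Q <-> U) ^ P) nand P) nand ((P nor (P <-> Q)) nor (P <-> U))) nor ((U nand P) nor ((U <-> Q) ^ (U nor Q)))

False

Substituting P=True, U=True, Q=True:
Q <-> U = True <-> True = True
(Q <-> U) ^ P = True ^ True = False
((Q <-> U) ^ P) nand P = False nand True = True
P <-> Q = True <-> True = True
P nor (P <-> Q) = True nor True = False
P <-> U = True <-> True = True
(P nor (P <-> Q)) nor (P <-> U) = False nor True = False
(((Q <-> U) ^ P) nand P) nand ((P nor (P <-> Q)) nor (P <-> U)) = True nand False = True
~((((Q <-> U) ^ P) nand P) nand ((P nor (P <-> Q)) nor (P <-> U))) = ~True = False
~~((((Q <-> U) ^ P) nand P) nand ((P nor (P <-> Q)) nor (P <-> U))) = ~False = True
U nand P = True nand True = False
U <-> Q = True <-> True = True
U nor Q = True nor True = False
(U <-> Q) ^ (U nor Q) = True ^ False = True
(U nand P) nor ((U <-> Q) ^ (U nor Q)) = False nor True = False
~~((((Q <-> U) ^ P) nand P) nand ((P nor (P <-> Q)) nor (P <-> U))) nor ((U nand P) nor ((U <-> Q) ^ (U nor Q))) = True nor False = False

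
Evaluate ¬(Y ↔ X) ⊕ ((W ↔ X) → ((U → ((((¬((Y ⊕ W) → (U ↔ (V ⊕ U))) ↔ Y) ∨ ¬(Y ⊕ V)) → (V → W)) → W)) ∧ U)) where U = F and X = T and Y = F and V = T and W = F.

F

Y ↔ X = F ↔ T = F
¬(Y ↔ X) = ¬F = T
W ↔ X = F ↔ T = F
Y ⊕ W = F ⊕ F = F
V ⊕ U = T ⊕ F = T
U ↔ (V ⊕ U) = F ↔ T = F
(Y ⊕ W) → (U ↔ (V ⊕ U)) = F → F = T
¬((Y ⊕ W) → (U ↔ (V ⊕ U))) = ¬T = F
¬((Y ⊕ W) → (U ↔ (V ⊕ U))) ↔ Y = F ↔ F = T
Y ⊕ V = F ⊕ T = T
¬(Y ⊕ V) = ¬T = F
(¬((Y ⊕ W) → (U ↔ (V ⊕ U))) ↔ Y) ∨ ¬(Y ⊕ V) = T ∨ F = T
V → W = T → F = F
((¬((Y ⊕ W) → (U ↔ (V ⊕ U))) ↔ Y) ∨ ¬(Y ⊕ V)) → (V → W) = T → F = F
(((¬((Y ⊕ W) → (U ↔ (V ⊕ U))) ↔ Y) ∨ ¬(Y ⊕ V)) → (V → W)) → W = F → F = T
U → ((((¬((Y ⊕ W) → (U ↔ (V ⊕ U))) ↔ Y) ∨ ¬(Y ⊕ V)) → (V → W)) → W) = F → T = T
(U → ((((¬((Y ⊕ W) → (U ↔ (V ⊕ U))) ↔ Y) ∨ ¬(Y ⊕ V)) → (V → W)) → W)) ∧ U = T ∧ F = F
(W ↔ X) → ((U → ((((¬((Y ⊕ W) → (U ↔ (V ⊕ U))) ↔ Y) ∨ ¬(Y ⊕ V)) → (V → W)) → W)) ∧ U) = F → F = T
¬(Y ↔ X) ⊕ ((W ↔ X) → ((U → ((((¬((Y ⊕ W) → (U ↔ (V ⊕ U))) ↔ Y) ∨ ¬(Y ⊕ V)) → (V → W)) → W)) ∧ U)) = T ⊕ T = F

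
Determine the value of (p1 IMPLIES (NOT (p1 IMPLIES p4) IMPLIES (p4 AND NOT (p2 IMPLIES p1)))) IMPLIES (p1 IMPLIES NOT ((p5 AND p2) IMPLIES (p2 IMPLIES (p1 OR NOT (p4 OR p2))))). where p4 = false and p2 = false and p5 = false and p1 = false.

Substituting p4=false, p2=false, p5=false, p1=false:
p1 IMPLIES p4 = false IMPLIES false = true
NOT (p1 IMPLIES p4) = NOT true = false
p2 IMPLIES p1 = false IMPLIES false = true
NOT (p2 IMPLIES p1) = NOT true = false
p4 AND NOT (p2 IMPLIES p1) = false AND false = false
NOT (p1 IMPLIES p4) IMPLIES (p4 AND NOT (p2 IMPLIES p1)) = false IMPLIES false = true
p1 IMPLIES (NOT (p1 IMPLIES p4) IMPLIES (p4 AND NOT (p2 IMPLIES p1))) = false IMPLIES true = true
p5 AND p2 = false AND false = false
p4 OR p2 = false OR false = false
NOT (p4 OR p2) = NOT false = true
p1 OR NOT (p4 OR p2) = false OR true = true
p2 IMPLIES (p1 OR NOT (p4 OR p2)) = false IMPLIES true = true
(p5 AND p2) IMPLIES (p2 IMPLIES (p1 OR NOT (p4 OR p2))) = false IMPLIES true = true
NOT ((p5 AND p2) IMPLIES (p2 IMPLIES (p1 OR NOT (p4 OR p2)))) = NOT true = false
p1 IMPLIES NOT ((p5 AND p2) IMPLIES (p2 IMPLIES (p1 OR NOT (p4 OR p2)))) = false IMPLIES false = true
(p1 IMPLIES (NOT (p1 IMPLIES p4) IMPLIES (p4 AND NOT (p2 IMPLIES p1)))) IMPLIES (p1 IMPLIES NOT ((p5 AND p2) IMPLIES (p2 IMPLIES (p1 OR NOT (p4 OR p2))))) = true IMPLIES true = true

true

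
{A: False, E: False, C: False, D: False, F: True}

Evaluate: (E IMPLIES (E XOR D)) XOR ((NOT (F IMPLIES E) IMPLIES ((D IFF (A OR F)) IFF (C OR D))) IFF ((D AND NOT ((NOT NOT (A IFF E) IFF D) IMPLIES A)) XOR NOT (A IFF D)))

Substituting A=False, E=False, C=False, D=False, F=True:
E XOR D = False XOR False = False
E IMPLIES (E XOR D) = False IMPLIES False = True
F IMPLIES E = True IMPLIES False = False
NOT (F IMPLIES E) = NOT False = True
A OR F = False OR True = True
D IFF (A OR F) = False IFF True = False
C OR D = False OR False = False
(D IFF (A OR F)) IFF (C OR D) = False IFF False = True
NOT (F IMPLIES E) IMPLIES ((D IFF (A OR F)) IFF (C OR D)) = True IMPLIES True = True
A IFF E = False IFF False = True
NOT (A IFF E) = NOT True = False
NOT NOT (A IFF E) = NOT False = True
NOT NOT (A IFF E) IFF D = True IFF False = False
(NOT NOT (A IFF E) IFF D) IMPLIES A = False IMPLIES False = True
NOT ((NOT NOT (A IFF E) IFF D) IMPLIES A) = NOT True = False
D AND NOT ((NOT NOT (A IFF E) IFF D) IMPLIES A) = False AND False = False
A IFF D = False IFF False = True
NOT (A IFF D) = NOT True = False
(D AND NOT ((NOT NOT (A IFF E) IFF D) IMPLIES A)) XOR NOT (A IFF D) = False XOR False = False
(NOT (F IMPLIES E) IMPLIES ((D IFF (A OR F)) IFF (C OR D))) IFF ((D AND NOT ((NOT NOT (A IFF E) IFF D) IMPLIES A)) XOR NOT (A IFF D)) = True IFF False = False
(E IMPLIES (E XOR D)) XOR ((NOT (F IMPLIES E) IMPLIES ((D IFF (A OR F)) IFF (C OR D))) IFF ((D AND NOT ((NOT NOT (A IFF E) IFF D) IMPLIES A)) XOR NOT (A IFF D))) = True XOR False = True

True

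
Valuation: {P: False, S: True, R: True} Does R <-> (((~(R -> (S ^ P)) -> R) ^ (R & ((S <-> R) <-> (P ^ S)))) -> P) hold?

True

S ^ P = True ^ False = True
R -> (S ^ P) = True -> True = True
~(R -> (S ^ P)) = ~True = False
~(R -> (S ^ P)) -> R = False -> True = True
S <-> R = True <-> True = True
P ^ S = False ^ True = True
(S <-> R) <-> (P ^ S) = True <-> True = True
R & ((S <-> R) <-> (P ^ S)) = True & True = True
(~(R -> (S ^ P)) -> R) ^ (R & ((S <-> R) <-> (P ^ S))) = True ^ True = False
((~(R -> (S ^ P)) -> R) ^ (R & ((S <-> R) <-> (P ^ S)))) -> P = False -> False = True
R <-> (((~(R -> (S ^ P)) -> R) ^ (R & ((S <-> R) <-> (P ^ S)))) -> P) = True <-> True = True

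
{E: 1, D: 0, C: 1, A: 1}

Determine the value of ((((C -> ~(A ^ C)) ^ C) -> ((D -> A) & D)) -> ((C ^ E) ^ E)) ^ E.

0

A ^ C = 1 ^ 1 = 0
~(A ^ C) = ~0 = 1
C -> ~(A ^ C) = 1 -> 1 = 1
(C -> ~(A ^ C)) ^ C = 1 ^ 1 = 0
D -> A = 0 -> 1 = 1
(D -> A) & D = 1 & 0 = 0
((C -> ~(A ^ C)) ^ C) -> ((D -> A) & D) = 0 -> 0 = 1
C ^ E = 1 ^ 1 = 0
(C ^ E) ^ E = 0 ^ 1 = 1
(((C -> ~(A ^ C)) ^ C) -> ((D -> A) & D)) -> ((C ^ E) ^ E) = 1 -> 1 = 1
((((C -> ~(A ^ C)) ^ C) -> ((D -> A) & D)) -> ((C ^ E) ^ E)) ^ E = 1 ^ 1 = 0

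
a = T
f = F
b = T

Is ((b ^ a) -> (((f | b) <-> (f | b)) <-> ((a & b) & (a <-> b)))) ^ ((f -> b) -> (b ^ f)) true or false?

Substituting a=T, f=F, b=T:
b ^ a = T ^ T = F
f | b = F | T = T
f | b = F | T = T
(f | b) <-> (f | b) = T <-> T = T
a & b = T & T = T
a <-> b = T <-> T = T
(a & b) & (a <-> b) = T & T = T
((f | b) <-> (f | b)) <-> ((a & b) & (a <-> b)) = T <-> T = T
(b ^ a) -> (((f | b) <-> (f | b)) <-> ((a & b) & (a <-> b))) = F -> T = T
f -> b = F -> T = T
b ^ f = T ^ F = T
(f -> b) -> (b ^ f) = T -> T = T
((b ^ a) -> (((f | b) <-> (f | b)) <-> ((a & b) & (a <-> b)))) ^ ((f -> b) -> (b ^ f)) = T ^ T = F

F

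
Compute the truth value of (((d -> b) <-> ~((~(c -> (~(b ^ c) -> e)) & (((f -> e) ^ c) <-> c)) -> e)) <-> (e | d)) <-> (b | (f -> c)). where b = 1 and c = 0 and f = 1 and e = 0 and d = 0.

d -> b = 0 -> 1 = 1
b ^ c = 1 ^ 0 = 1
~(b ^ c) = ~1 = 0
~(b ^ c) -> e = 0 -> 0 = 1
c -> (~(b ^ c) -> e) = 0 -> 1 = 1
~(c -> (~(b ^ c) -> e)) = ~1 = 0
f -> e = 1 -> 0 = 0
(f -> e) ^ c = 0 ^ 0 = 0
((f -> e) ^ c) <-> c = 0 <-> 0 = 1
~(c -> (~(b ^ c) -> e)) & (((f -> e) ^ c) <-> c) = 0 & 1 = 0
(~(c -> (~(b ^ c) -> e)) & (((f -> e) ^ c) <-> c)) -> e = 0 -> 0 = 1
~((~(c -> (~(b ^ c) -> e)) & (((f -> e) ^ c) <-> c)) -> e) = ~1 = 0
(d -> b) <-> ~((~(c -> (~(b ^ c) -> e)) & (((f -> e) ^ c) <-> c)) -> e) = 1 <-> 0 = 0
e | d = 0 | 0 = 0
((d -> b) <-> ~((~(c -> (~(b ^ c) -> e)) & (((f -> e) ^ c) <-> c)) -> e)) <-> (e | d) = 0 <-> 0 = 1
f -> c = 1 -> 0 = 0
b | (f -> c) = 1 | 0 = 1
(((d -> b) <-> ~((~(c -> (~(b ^ c) -> e)) & (((f -> e) ^ c) <-> c)) -> e)) <-> (e | d)) <-> (b | (f -> c)) = 1 <-> 1 = 1

1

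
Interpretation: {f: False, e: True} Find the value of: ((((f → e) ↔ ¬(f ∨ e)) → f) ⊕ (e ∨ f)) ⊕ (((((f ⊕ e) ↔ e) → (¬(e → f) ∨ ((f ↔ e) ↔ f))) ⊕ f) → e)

True

Substituting f=False, e=True:
f → e = False → True = True
f ∨ e = False ∨ True = True
¬(f ∨ e) = ¬True = False
(f → e) ↔ ¬(f ∨ e) = True ↔ False = False
((f → e) ↔ ¬(f ∨ e)) → f = False → False = True
e ∨ f = True ∨ False = True
(((f → e) ↔ ¬(f ∨ e)) → f) ⊕ (e ∨ f) = True ⊕ True = False
f ⊕ e = False ⊕ True = True
(f ⊕ e) ↔ e = True ↔ True = True
e → f = True → False = False
¬(e → f) = ¬False = True
f ↔ e = False ↔ True = False
(f ↔ e) ↔ f = False ↔ False = True
¬(e → f) ∨ ((f ↔ e) ↔ f) = True ∨ True = True
((f ⊕ e) ↔ e) → (¬(e → f) ∨ ((f ↔ e) ↔ f)) = True → True = True
(((f ⊕ e) ↔ e) → (¬(e → f) ∨ ((f ↔ e) ↔ f))) ⊕ f = True ⊕ False = True
((((f ⊕ e) ↔ e) → (¬(e → f) ∨ ((f ↔ e) ↔ f))) ⊕ f) → e = True → True = True
((((f → e) ↔ ¬(f ∨ e)) → f) ⊕ (e ∨ f)) ⊕ (((((f ⊕ e) ↔ e) → (¬(e → f) ∨ ((f ↔ e) ↔ f))) ⊕ f) → e) = False ⊕ True = True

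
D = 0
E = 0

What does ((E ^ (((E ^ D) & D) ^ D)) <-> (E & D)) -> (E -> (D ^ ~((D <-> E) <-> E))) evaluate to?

E ^ D = 0 ^ 0 = 0
(E ^ D) & D = 0 & 0 = 0
((E ^ D) & D) ^ D = 0 ^ 0 = 0
E ^ (((E ^ D) & D) ^ D) = 0 ^ 0 = 0
E & D = 0 & 0 = 0
(E ^ (((E ^ D) & D) ^ D)) <-> (E & D) = 0 <-> 0 = 1
D <-> E = 0 <-> 0 = 1
(D <-> E) <-> E = 1 <-> 0 = 0
~((D <-> E) <-> E) = ~0 = 1
D ^ ~((D <-> E) <-> E) = 0 ^ 1 = 1
E -> (D ^ ~((D <-> E) <-> E)) = 0 -> 1 = 1
((E ^ (((E ^ D) & D) ^ D)) <-> (E & D)) -> (E -> (D ^ ~((D <-> E) <-> E))) = 1 -> 1 = 1

1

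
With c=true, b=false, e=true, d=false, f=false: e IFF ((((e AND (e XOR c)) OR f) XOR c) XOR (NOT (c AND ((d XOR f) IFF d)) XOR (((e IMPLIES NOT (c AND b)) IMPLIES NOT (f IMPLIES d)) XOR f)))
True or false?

e XOR c = true XOR true = false
e AND (e XOR c) = true AND false = false
(e AND (e XOR c)) OR f = false OR false = false
((e AND (e XOR c)) OR f) XOR c = false XOR true = true
d XOR f = false XOR false = false
(d XOR f) IFF d = false IFF false = true
c AND ((d XOR f) IFF d) = true AND true = true
NOT (c AND ((d XOR f) IFF d)) = NOT true = false
c AND b = true AND false = false
NOT (c AND b) = NOT false = true
e IMPLIES NOT (c AND b) = true IMPLIES true = true
f IMPLIES d = false IMPLIES false = true
NOT (f IMPLIES d) = NOT true = false
(e IMPLIES NOT (c AND b)) IMPLIES NOT (f IMPLIES d) = true IMPLIES false = false
((e IMPLIES NOT (c AND b)) IMPLIES NOT (f IMPLIES d)) XOR f = false XOR false = false
NOT (c AND ((d XOR f) IFF d)) XOR (((e IMPLIES NOT (c AND b)) IMPLIES NOT (f IMPLIES d)) XOR f) = false XOR false = false
(((e AND (e XOR c)) OR f) XOR c) XOR (NOT (c AND ((d XOR f) IFF d)) XOR (((e IMPLIES NOT (c AND b)) IMPLIES NOT (f IMPLIES d)) XOR f)) = true XOR false = true
e IFF ((((e AND (e XOR c)) OR f) XOR c) XOR (NOT (c AND ((d XOR f) IFF d)) XOR (((e IMPLIES NOT (c AND b)) IMPLIES NOT (f IMPLIES d)) XOR f))) = true IFF true = true

true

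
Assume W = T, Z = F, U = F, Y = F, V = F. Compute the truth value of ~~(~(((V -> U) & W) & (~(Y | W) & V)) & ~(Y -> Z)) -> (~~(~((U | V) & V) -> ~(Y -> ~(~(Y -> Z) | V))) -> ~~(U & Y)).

T

Substituting W=T, Z=F, U=F, Y=F, V=F:
V -> U = F -> F = T
(V -> U) & W = T & T = T
Y | W = F | T = T
~(Y | W) = ~T = F
~(Y | W) & V = F & F = F
((V -> U) & W) & (~(Y | W) & V) = T & F = F
~(((V -> U) & W) & (~(Y | W) & V)) = ~F = T
Y -> Z = F -> F = T
~(Y -> Z) = ~T = F
~(((V -> U) & W) & (~(Y | W) & V)) & ~(Y -> Z) = T & F = F
~(~(((V -> U) & W) & (~(Y | W) & V)) & ~(Y -> Z)) = ~F = T
~~(~(((V -> U) & W) & (~(Y | W) & V)) & ~(Y -> Z)) = ~T = F
U | V = F | F = F
(U | V) & V = F & F = F
~((U | V) & V) = ~F = T
Y -> Z = F -> F = T
~(Y -> Z) = ~T = F
~(Y -> Z) | V = F | F = F
~(~(Y -> Z) | V) = ~F = T
Y -> ~(~(Y -> Z) | V) = F -> T = T
~(Y -> ~(~(Y -> Z) | V)) = ~T = F
~((U | V) & V) -> ~(Y -> ~(~(Y -> Z) | V)) = T -> F = F
~(~((U | V) & V) -> ~(Y -> ~(~(Y -> Z) | V))) = ~F = T
~~(~((U | V) & V) -> ~(Y -> ~(~(Y -> Z) | V))) = ~T = F
U & Y = F & F = F
~(U & Y) = ~F = T
~~(U & Y) = ~T = F
~~(~((U | V) & V) -> ~(Y -> ~(~(Y -> Z) | V))) -> ~~(U & Y) = F -> F = T
~~(~(((V -> U) & W) & (~(Y | W) & V)) & ~(Y -> Z)) -> (~~(~((U | V) & V) -> ~(Y -> ~(~(Y -> Z) | V))) -> ~~(U & Y)) = F -> T = T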